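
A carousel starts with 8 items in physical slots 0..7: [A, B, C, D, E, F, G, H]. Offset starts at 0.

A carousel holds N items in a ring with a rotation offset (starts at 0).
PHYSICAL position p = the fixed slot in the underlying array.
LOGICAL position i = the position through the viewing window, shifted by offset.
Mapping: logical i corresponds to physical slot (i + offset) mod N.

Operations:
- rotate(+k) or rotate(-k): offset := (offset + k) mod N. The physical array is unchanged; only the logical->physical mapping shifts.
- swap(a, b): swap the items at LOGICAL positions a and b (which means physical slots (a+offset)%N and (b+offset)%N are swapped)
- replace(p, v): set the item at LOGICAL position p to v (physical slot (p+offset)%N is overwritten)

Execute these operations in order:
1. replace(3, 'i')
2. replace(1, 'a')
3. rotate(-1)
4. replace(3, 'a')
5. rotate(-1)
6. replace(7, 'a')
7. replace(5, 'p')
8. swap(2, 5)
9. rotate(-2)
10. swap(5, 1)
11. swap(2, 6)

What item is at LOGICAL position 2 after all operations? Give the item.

Answer: a

Derivation:
After op 1 (replace(3, 'i')): offset=0, physical=[A,B,C,i,E,F,G,H], logical=[A,B,C,i,E,F,G,H]
After op 2 (replace(1, 'a')): offset=0, physical=[A,a,C,i,E,F,G,H], logical=[A,a,C,i,E,F,G,H]
After op 3 (rotate(-1)): offset=7, physical=[A,a,C,i,E,F,G,H], logical=[H,A,a,C,i,E,F,G]
After op 4 (replace(3, 'a')): offset=7, physical=[A,a,a,i,E,F,G,H], logical=[H,A,a,a,i,E,F,G]
After op 5 (rotate(-1)): offset=6, physical=[A,a,a,i,E,F,G,H], logical=[G,H,A,a,a,i,E,F]
After op 6 (replace(7, 'a')): offset=6, physical=[A,a,a,i,E,a,G,H], logical=[G,H,A,a,a,i,E,a]
After op 7 (replace(5, 'p')): offset=6, physical=[A,a,a,p,E,a,G,H], logical=[G,H,A,a,a,p,E,a]
After op 8 (swap(2, 5)): offset=6, physical=[p,a,a,A,E,a,G,H], logical=[G,H,p,a,a,A,E,a]
After op 9 (rotate(-2)): offset=4, physical=[p,a,a,A,E,a,G,H], logical=[E,a,G,H,p,a,a,A]
After op 10 (swap(5, 1)): offset=4, physical=[p,a,a,A,E,a,G,H], logical=[E,a,G,H,p,a,a,A]
After op 11 (swap(2, 6)): offset=4, physical=[p,a,G,A,E,a,a,H], logical=[E,a,a,H,p,a,G,A]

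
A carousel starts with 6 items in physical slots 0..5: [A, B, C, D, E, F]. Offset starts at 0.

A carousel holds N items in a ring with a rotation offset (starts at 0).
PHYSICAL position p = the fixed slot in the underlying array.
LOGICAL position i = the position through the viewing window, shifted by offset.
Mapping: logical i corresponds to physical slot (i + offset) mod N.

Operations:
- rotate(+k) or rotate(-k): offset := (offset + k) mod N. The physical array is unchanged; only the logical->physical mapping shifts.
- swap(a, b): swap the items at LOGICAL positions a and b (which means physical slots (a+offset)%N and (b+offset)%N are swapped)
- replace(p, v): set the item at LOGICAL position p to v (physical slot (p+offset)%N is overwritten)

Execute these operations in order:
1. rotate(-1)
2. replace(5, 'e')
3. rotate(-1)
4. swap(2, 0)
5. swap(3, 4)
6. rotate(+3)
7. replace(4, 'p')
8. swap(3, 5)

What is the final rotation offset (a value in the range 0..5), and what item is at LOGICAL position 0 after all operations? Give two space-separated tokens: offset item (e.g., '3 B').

Answer: 1 C

Derivation:
After op 1 (rotate(-1)): offset=5, physical=[A,B,C,D,E,F], logical=[F,A,B,C,D,E]
After op 2 (replace(5, 'e')): offset=5, physical=[A,B,C,D,e,F], logical=[F,A,B,C,D,e]
After op 3 (rotate(-1)): offset=4, physical=[A,B,C,D,e,F], logical=[e,F,A,B,C,D]
After op 4 (swap(2, 0)): offset=4, physical=[e,B,C,D,A,F], logical=[A,F,e,B,C,D]
After op 5 (swap(3, 4)): offset=4, physical=[e,C,B,D,A,F], logical=[A,F,e,C,B,D]
After op 6 (rotate(+3)): offset=1, physical=[e,C,B,D,A,F], logical=[C,B,D,A,F,e]
After op 7 (replace(4, 'p')): offset=1, physical=[e,C,B,D,A,p], logical=[C,B,D,A,p,e]
After op 8 (swap(3, 5)): offset=1, physical=[A,C,B,D,e,p], logical=[C,B,D,e,p,A]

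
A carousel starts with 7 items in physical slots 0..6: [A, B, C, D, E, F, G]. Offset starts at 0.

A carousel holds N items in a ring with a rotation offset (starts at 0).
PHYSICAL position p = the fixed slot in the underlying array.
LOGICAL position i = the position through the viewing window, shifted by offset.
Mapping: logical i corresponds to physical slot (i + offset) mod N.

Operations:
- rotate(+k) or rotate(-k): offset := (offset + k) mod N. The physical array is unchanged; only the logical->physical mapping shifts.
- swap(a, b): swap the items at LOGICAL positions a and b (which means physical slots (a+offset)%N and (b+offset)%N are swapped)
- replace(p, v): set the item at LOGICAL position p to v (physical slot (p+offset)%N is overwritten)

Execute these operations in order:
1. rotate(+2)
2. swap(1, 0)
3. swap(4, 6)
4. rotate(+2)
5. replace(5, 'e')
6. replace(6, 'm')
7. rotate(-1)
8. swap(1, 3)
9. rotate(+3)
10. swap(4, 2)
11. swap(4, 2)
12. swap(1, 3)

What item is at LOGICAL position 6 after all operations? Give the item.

After op 1 (rotate(+2)): offset=2, physical=[A,B,C,D,E,F,G], logical=[C,D,E,F,G,A,B]
After op 2 (swap(1, 0)): offset=2, physical=[A,B,D,C,E,F,G], logical=[D,C,E,F,G,A,B]
After op 3 (swap(4, 6)): offset=2, physical=[A,G,D,C,E,F,B], logical=[D,C,E,F,B,A,G]
After op 4 (rotate(+2)): offset=4, physical=[A,G,D,C,E,F,B], logical=[E,F,B,A,G,D,C]
After op 5 (replace(5, 'e')): offset=4, physical=[A,G,e,C,E,F,B], logical=[E,F,B,A,G,e,C]
After op 6 (replace(6, 'm')): offset=4, physical=[A,G,e,m,E,F,B], logical=[E,F,B,A,G,e,m]
After op 7 (rotate(-1)): offset=3, physical=[A,G,e,m,E,F,B], logical=[m,E,F,B,A,G,e]
After op 8 (swap(1, 3)): offset=3, physical=[A,G,e,m,B,F,E], logical=[m,B,F,E,A,G,e]
After op 9 (rotate(+3)): offset=6, physical=[A,G,e,m,B,F,E], logical=[E,A,G,e,m,B,F]
After op 10 (swap(4, 2)): offset=6, physical=[A,m,e,G,B,F,E], logical=[E,A,m,e,G,B,F]
After op 11 (swap(4, 2)): offset=6, physical=[A,G,e,m,B,F,E], logical=[E,A,G,e,m,B,F]
After op 12 (swap(1, 3)): offset=6, physical=[e,G,A,m,B,F,E], logical=[E,e,G,A,m,B,F]

Answer: F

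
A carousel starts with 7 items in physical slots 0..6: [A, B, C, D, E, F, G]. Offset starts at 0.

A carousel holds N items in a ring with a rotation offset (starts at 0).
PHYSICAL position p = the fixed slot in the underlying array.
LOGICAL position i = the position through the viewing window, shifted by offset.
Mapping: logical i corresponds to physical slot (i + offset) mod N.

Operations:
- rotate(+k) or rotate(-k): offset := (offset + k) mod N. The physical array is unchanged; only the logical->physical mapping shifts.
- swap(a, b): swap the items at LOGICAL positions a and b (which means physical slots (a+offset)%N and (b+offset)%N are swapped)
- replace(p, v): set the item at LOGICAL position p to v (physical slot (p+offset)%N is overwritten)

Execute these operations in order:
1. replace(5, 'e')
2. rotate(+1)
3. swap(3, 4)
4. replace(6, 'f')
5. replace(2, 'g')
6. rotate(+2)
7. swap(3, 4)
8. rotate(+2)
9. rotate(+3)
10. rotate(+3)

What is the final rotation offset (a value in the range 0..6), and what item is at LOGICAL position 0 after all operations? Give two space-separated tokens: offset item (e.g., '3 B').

Answer: 4 e

Derivation:
After op 1 (replace(5, 'e')): offset=0, physical=[A,B,C,D,E,e,G], logical=[A,B,C,D,E,e,G]
After op 2 (rotate(+1)): offset=1, physical=[A,B,C,D,E,e,G], logical=[B,C,D,E,e,G,A]
After op 3 (swap(3, 4)): offset=1, physical=[A,B,C,D,e,E,G], logical=[B,C,D,e,E,G,A]
After op 4 (replace(6, 'f')): offset=1, physical=[f,B,C,D,e,E,G], logical=[B,C,D,e,E,G,f]
After op 5 (replace(2, 'g')): offset=1, physical=[f,B,C,g,e,E,G], logical=[B,C,g,e,E,G,f]
After op 6 (rotate(+2)): offset=3, physical=[f,B,C,g,e,E,G], logical=[g,e,E,G,f,B,C]
After op 7 (swap(3, 4)): offset=3, physical=[G,B,C,g,e,E,f], logical=[g,e,E,f,G,B,C]
After op 8 (rotate(+2)): offset=5, physical=[G,B,C,g,e,E,f], logical=[E,f,G,B,C,g,e]
After op 9 (rotate(+3)): offset=1, physical=[G,B,C,g,e,E,f], logical=[B,C,g,e,E,f,G]
After op 10 (rotate(+3)): offset=4, physical=[G,B,C,g,e,E,f], logical=[e,E,f,G,B,C,g]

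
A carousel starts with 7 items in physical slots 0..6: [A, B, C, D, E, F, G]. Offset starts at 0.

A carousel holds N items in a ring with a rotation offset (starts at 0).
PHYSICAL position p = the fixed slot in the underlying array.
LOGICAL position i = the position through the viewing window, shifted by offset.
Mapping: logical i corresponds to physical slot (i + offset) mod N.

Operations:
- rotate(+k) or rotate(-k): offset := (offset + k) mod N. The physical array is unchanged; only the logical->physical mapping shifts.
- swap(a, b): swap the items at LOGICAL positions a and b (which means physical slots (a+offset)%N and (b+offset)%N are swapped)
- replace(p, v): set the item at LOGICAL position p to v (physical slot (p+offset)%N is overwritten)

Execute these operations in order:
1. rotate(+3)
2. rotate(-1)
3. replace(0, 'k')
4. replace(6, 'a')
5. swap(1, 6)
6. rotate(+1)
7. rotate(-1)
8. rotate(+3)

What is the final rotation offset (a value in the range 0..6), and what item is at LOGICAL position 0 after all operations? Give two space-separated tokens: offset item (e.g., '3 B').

After op 1 (rotate(+3)): offset=3, physical=[A,B,C,D,E,F,G], logical=[D,E,F,G,A,B,C]
After op 2 (rotate(-1)): offset=2, physical=[A,B,C,D,E,F,G], logical=[C,D,E,F,G,A,B]
After op 3 (replace(0, 'k')): offset=2, physical=[A,B,k,D,E,F,G], logical=[k,D,E,F,G,A,B]
After op 4 (replace(6, 'a')): offset=2, physical=[A,a,k,D,E,F,G], logical=[k,D,E,F,G,A,a]
After op 5 (swap(1, 6)): offset=2, physical=[A,D,k,a,E,F,G], logical=[k,a,E,F,G,A,D]
After op 6 (rotate(+1)): offset=3, physical=[A,D,k,a,E,F,G], logical=[a,E,F,G,A,D,k]
After op 7 (rotate(-1)): offset=2, physical=[A,D,k,a,E,F,G], logical=[k,a,E,F,G,A,D]
After op 8 (rotate(+3)): offset=5, physical=[A,D,k,a,E,F,G], logical=[F,G,A,D,k,a,E]

Answer: 5 F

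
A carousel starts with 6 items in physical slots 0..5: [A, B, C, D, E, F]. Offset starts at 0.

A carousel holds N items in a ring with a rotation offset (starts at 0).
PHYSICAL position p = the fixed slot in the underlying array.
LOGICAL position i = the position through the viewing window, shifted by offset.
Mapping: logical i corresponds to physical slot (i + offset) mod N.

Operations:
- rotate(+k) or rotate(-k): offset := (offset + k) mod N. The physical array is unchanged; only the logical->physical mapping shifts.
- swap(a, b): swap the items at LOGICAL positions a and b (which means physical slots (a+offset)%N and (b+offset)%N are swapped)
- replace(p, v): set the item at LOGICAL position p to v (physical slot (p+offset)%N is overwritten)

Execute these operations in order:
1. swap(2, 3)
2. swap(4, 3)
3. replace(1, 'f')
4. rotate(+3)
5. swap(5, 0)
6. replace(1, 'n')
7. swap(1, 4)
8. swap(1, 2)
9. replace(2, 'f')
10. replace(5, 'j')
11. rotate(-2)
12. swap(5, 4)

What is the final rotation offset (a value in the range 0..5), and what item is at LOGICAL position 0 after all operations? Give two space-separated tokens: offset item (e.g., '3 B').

Answer: 1 n

Derivation:
After op 1 (swap(2, 3)): offset=0, physical=[A,B,D,C,E,F], logical=[A,B,D,C,E,F]
After op 2 (swap(4, 3)): offset=0, physical=[A,B,D,E,C,F], logical=[A,B,D,E,C,F]
After op 3 (replace(1, 'f')): offset=0, physical=[A,f,D,E,C,F], logical=[A,f,D,E,C,F]
After op 4 (rotate(+3)): offset=3, physical=[A,f,D,E,C,F], logical=[E,C,F,A,f,D]
After op 5 (swap(5, 0)): offset=3, physical=[A,f,E,D,C,F], logical=[D,C,F,A,f,E]
After op 6 (replace(1, 'n')): offset=3, physical=[A,f,E,D,n,F], logical=[D,n,F,A,f,E]
After op 7 (swap(1, 4)): offset=3, physical=[A,n,E,D,f,F], logical=[D,f,F,A,n,E]
After op 8 (swap(1, 2)): offset=3, physical=[A,n,E,D,F,f], logical=[D,F,f,A,n,E]
After op 9 (replace(2, 'f')): offset=3, physical=[A,n,E,D,F,f], logical=[D,F,f,A,n,E]
After op 10 (replace(5, 'j')): offset=3, physical=[A,n,j,D,F,f], logical=[D,F,f,A,n,j]
After op 11 (rotate(-2)): offset=1, physical=[A,n,j,D,F,f], logical=[n,j,D,F,f,A]
After op 12 (swap(5, 4)): offset=1, physical=[f,n,j,D,F,A], logical=[n,j,D,F,A,f]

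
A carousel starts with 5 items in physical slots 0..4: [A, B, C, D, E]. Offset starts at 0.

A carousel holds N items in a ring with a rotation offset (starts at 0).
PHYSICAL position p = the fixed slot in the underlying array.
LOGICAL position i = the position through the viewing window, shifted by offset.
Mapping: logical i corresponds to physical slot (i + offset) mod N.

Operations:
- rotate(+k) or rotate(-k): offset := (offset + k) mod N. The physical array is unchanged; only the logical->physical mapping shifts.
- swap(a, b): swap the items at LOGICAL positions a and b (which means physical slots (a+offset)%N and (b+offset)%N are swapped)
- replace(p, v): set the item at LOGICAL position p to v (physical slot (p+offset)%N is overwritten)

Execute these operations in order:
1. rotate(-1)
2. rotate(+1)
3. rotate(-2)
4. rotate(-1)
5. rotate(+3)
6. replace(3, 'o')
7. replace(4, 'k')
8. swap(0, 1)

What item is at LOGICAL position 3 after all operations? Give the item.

Answer: o

Derivation:
After op 1 (rotate(-1)): offset=4, physical=[A,B,C,D,E], logical=[E,A,B,C,D]
After op 2 (rotate(+1)): offset=0, physical=[A,B,C,D,E], logical=[A,B,C,D,E]
After op 3 (rotate(-2)): offset=3, physical=[A,B,C,D,E], logical=[D,E,A,B,C]
After op 4 (rotate(-1)): offset=2, physical=[A,B,C,D,E], logical=[C,D,E,A,B]
After op 5 (rotate(+3)): offset=0, physical=[A,B,C,D,E], logical=[A,B,C,D,E]
After op 6 (replace(3, 'o')): offset=0, physical=[A,B,C,o,E], logical=[A,B,C,o,E]
After op 7 (replace(4, 'k')): offset=0, physical=[A,B,C,o,k], logical=[A,B,C,o,k]
After op 8 (swap(0, 1)): offset=0, physical=[B,A,C,o,k], logical=[B,A,C,o,k]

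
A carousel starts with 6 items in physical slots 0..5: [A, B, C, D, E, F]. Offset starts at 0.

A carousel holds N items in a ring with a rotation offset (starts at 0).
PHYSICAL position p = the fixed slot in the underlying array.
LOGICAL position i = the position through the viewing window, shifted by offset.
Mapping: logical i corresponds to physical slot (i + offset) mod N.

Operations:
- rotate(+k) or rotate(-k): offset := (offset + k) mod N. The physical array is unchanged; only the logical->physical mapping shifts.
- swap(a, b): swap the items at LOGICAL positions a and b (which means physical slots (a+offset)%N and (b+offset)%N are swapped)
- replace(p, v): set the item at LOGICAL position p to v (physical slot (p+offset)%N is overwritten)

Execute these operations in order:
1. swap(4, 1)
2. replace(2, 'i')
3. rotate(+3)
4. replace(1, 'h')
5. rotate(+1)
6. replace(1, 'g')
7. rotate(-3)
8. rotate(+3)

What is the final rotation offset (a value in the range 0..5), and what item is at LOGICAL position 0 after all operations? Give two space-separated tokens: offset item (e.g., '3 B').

After op 1 (swap(4, 1)): offset=0, physical=[A,E,C,D,B,F], logical=[A,E,C,D,B,F]
After op 2 (replace(2, 'i')): offset=0, physical=[A,E,i,D,B,F], logical=[A,E,i,D,B,F]
After op 3 (rotate(+3)): offset=3, physical=[A,E,i,D,B,F], logical=[D,B,F,A,E,i]
After op 4 (replace(1, 'h')): offset=3, physical=[A,E,i,D,h,F], logical=[D,h,F,A,E,i]
After op 5 (rotate(+1)): offset=4, physical=[A,E,i,D,h,F], logical=[h,F,A,E,i,D]
After op 6 (replace(1, 'g')): offset=4, physical=[A,E,i,D,h,g], logical=[h,g,A,E,i,D]
After op 7 (rotate(-3)): offset=1, physical=[A,E,i,D,h,g], logical=[E,i,D,h,g,A]
After op 8 (rotate(+3)): offset=4, physical=[A,E,i,D,h,g], logical=[h,g,A,E,i,D]

Answer: 4 h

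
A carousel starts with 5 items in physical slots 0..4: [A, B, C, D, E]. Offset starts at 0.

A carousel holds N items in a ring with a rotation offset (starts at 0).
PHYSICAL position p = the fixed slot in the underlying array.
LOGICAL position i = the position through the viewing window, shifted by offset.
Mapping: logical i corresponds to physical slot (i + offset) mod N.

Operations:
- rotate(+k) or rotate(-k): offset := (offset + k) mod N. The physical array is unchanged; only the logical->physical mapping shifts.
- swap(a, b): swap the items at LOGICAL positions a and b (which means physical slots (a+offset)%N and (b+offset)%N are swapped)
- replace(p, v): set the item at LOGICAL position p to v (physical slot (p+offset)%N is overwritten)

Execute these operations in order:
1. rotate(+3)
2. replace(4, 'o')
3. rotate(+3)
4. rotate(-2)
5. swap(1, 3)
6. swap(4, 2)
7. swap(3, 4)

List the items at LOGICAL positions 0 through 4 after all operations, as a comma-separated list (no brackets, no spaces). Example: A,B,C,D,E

Answer: E,o,D,B,A

Derivation:
After op 1 (rotate(+3)): offset=3, physical=[A,B,C,D,E], logical=[D,E,A,B,C]
After op 2 (replace(4, 'o')): offset=3, physical=[A,B,o,D,E], logical=[D,E,A,B,o]
After op 3 (rotate(+3)): offset=1, physical=[A,B,o,D,E], logical=[B,o,D,E,A]
After op 4 (rotate(-2)): offset=4, physical=[A,B,o,D,E], logical=[E,A,B,o,D]
After op 5 (swap(1, 3)): offset=4, physical=[o,B,A,D,E], logical=[E,o,B,A,D]
After op 6 (swap(4, 2)): offset=4, physical=[o,D,A,B,E], logical=[E,o,D,A,B]
After op 7 (swap(3, 4)): offset=4, physical=[o,D,B,A,E], logical=[E,o,D,B,A]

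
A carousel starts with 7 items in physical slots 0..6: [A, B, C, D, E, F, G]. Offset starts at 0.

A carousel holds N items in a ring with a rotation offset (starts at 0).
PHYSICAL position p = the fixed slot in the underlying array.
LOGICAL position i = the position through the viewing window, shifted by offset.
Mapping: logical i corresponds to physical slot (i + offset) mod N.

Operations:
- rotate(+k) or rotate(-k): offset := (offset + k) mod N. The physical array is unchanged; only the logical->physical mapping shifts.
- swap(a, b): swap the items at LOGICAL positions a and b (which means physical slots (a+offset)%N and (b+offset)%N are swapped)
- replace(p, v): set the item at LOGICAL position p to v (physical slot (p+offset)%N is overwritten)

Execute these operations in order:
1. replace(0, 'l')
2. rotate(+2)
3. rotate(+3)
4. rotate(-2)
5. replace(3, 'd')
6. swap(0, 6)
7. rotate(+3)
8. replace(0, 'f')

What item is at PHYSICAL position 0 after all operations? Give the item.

Answer: l

Derivation:
After op 1 (replace(0, 'l')): offset=0, physical=[l,B,C,D,E,F,G], logical=[l,B,C,D,E,F,G]
After op 2 (rotate(+2)): offset=2, physical=[l,B,C,D,E,F,G], logical=[C,D,E,F,G,l,B]
After op 3 (rotate(+3)): offset=5, physical=[l,B,C,D,E,F,G], logical=[F,G,l,B,C,D,E]
After op 4 (rotate(-2)): offset=3, physical=[l,B,C,D,E,F,G], logical=[D,E,F,G,l,B,C]
After op 5 (replace(3, 'd')): offset=3, physical=[l,B,C,D,E,F,d], logical=[D,E,F,d,l,B,C]
After op 6 (swap(0, 6)): offset=3, physical=[l,B,D,C,E,F,d], logical=[C,E,F,d,l,B,D]
After op 7 (rotate(+3)): offset=6, physical=[l,B,D,C,E,F,d], logical=[d,l,B,D,C,E,F]
After op 8 (replace(0, 'f')): offset=6, physical=[l,B,D,C,E,F,f], logical=[f,l,B,D,C,E,F]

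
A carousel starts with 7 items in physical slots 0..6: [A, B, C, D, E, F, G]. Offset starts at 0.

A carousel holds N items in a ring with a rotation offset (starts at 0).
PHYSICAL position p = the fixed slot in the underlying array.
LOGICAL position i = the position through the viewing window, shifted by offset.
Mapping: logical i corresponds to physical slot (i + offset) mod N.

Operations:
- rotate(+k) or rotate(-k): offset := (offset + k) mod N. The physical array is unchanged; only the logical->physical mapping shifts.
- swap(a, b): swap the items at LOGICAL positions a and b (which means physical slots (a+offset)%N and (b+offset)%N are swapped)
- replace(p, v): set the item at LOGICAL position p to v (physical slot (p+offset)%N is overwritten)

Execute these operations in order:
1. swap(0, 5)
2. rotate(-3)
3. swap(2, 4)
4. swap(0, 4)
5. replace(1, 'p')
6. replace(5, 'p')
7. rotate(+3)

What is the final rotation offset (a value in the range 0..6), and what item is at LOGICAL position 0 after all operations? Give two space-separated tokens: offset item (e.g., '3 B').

After op 1 (swap(0, 5)): offset=0, physical=[F,B,C,D,E,A,G], logical=[F,B,C,D,E,A,G]
After op 2 (rotate(-3)): offset=4, physical=[F,B,C,D,E,A,G], logical=[E,A,G,F,B,C,D]
After op 3 (swap(2, 4)): offset=4, physical=[F,G,C,D,E,A,B], logical=[E,A,B,F,G,C,D]
After op 4 (swap(0, 4)): offset=4, physical=[F,E,C,D,G,A,B], logical=[G,A,B,F,E,C,D]
After op 5 (replace(1, 'p')): offset=4, physical=[F,E,C,D,G,p,B], logical=[G,p,B,F,E,C,D]
After op 6 (replace(5, 'p')): offset=4, physical=[F,E,p,D,G,p,B], logical=[G,p,B,F,E,p,D]
After op 7 (rotate(+3)): offset=0, physical=[F,E,p,D,G,p,B], logical=[F,E,p,D,G,p,B]

Answer: 0 F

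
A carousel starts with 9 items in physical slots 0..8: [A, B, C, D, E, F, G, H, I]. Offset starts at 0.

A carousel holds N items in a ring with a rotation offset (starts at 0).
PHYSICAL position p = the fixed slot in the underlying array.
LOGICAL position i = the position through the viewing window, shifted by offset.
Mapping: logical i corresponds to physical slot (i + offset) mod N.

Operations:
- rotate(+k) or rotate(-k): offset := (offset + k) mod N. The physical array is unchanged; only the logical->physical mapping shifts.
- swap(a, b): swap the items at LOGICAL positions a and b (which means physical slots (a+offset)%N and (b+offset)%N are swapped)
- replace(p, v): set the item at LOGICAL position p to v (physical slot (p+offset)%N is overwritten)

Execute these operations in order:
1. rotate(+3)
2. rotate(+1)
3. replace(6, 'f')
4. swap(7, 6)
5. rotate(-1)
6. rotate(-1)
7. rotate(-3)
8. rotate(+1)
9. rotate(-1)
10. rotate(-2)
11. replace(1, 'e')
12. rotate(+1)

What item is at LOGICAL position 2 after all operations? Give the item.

After op 1 (rotate(+3)): offset=3, physical=[A,B,C,D,E,F,G,H,I], logical=[D,E,F,G,H,I,A,B,C]
After op 2 (rotate(+1)): offset=4, physical=[A,B,C,D,E,F,G,H,I], logical=[E,F,G,H,I,A,B,C,D]
After op 3 (replace(6, 'f')): offset=4, physical=[A,f,C,D,E,F,G,H,I], logical=[E,F,G,H,I,A,f,C,D]
After op 4 (swap(7, 6)): offset=4, physical=[A,C,f,D,E,F,G,H,I], logical=[E,F,G,H,I,A,C,f,D]
After op 5 (rotate(-1)): offset=3, physical=[A,C,f,D,E,F,G,H,I], logical=[D,E,F,G,H,I,A,C,f]
After op 6 (rotate(-1)): offset=2, physical=[A,C,f,D,E,F,G,H,I], logical=[f,D,E,F,G,H,I,A,C]
After op 7 (rotate(-3)): offset=8, physical=[A,C,f,D,E,F,G,H,I], logical=[I,A,C,f,D,E,F,G,H]
After op 8 (rotate(+1)): offset=0, physical=[A,C,f,D,E,F,G,H,I], logical=[A,C,f,D,E,F,G,H,I]
After op 9 (rotate(-1)): offset=8, physical=[A,C,f,D,E,F,G,H,I], logical=[I,A,C,f,D,E,F,G,H]
After op 10 (rotate(-2)): offset=6, physical=[A,C,f,D,E,F,G,H,I], logical=[G,H,I,A,C,f,D,E,F]
After op 11 (replace(1, 'e')): offset=6, physical=[A,C,f,D,E,F,G,e,I], logical=[G,e,I,A,C,f,D,E,F]
After op 12 (rotate(+1)): offset=7, physical=[A,C,f,D,E,F,G,e,I], logical=[e,I,A,C,f,D,E,F,G]

Answer: A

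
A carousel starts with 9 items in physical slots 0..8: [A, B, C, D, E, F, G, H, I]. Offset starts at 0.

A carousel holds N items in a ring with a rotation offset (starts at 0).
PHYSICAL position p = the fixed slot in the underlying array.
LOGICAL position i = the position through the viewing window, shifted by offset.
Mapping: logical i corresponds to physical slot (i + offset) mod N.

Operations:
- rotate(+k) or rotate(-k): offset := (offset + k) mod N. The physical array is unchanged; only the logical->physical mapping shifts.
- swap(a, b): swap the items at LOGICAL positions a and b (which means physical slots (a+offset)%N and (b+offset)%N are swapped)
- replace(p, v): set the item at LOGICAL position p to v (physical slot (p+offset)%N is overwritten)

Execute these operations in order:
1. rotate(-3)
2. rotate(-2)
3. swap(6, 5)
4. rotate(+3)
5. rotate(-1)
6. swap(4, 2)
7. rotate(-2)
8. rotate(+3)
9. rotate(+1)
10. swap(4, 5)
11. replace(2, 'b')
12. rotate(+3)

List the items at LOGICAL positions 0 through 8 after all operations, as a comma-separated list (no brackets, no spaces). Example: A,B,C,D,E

Answer: C,E,D,F,G,H,A,B,b

Derivation:
After op 1 (rotate(-3)): offset=6, physical=[A,B,C,D,E,F,G,H,I], logical=[G,H,I,A,B,C,D,E,F]
After op 2 (rotate(-2)): offset=4, physical=[A,B,C,D,E,F,G,H,I], logical=[E,F,G,H,I,A,B,C,D]
After op 3 (swap(6, 5)): offset=4, physical=[B,A,C,D,E,F,G,H,I], logical=[E,F,G,H,I,B,A,C,D]
After op 4 (rotate(+3)): offset=7, physical=[B,A,C,D,E,F,G,H,I], logical=[H,I,B,A,C,D,E,F,G]
After op 5 (rotate(-1)): offset=6, physical=[B,A,C,D,E,F,G,H,I], logical=[G,H,I,B,A,C,D,E,F]
After op 6 (swap(4, 2)): offset=6, physical=[B,I,C,D,E,F,G,H,A], logical=[G,H,A,B,I,C,D,E,F]
After op 7 (rotate(-2)): offset=4, physical=[B,I,C,D,E,F,G,H,A], logical=[E,F,G,H,A,B,I,C,D]
After op 8 (rotate(+3)): offset=7, physical=[B,I,C,D,E,F,G,H,A], logical=[H,A,B,I,C,D,E,F,G]
After op 9 (rotate(+1)): offset=8, physical=[B,I,C,D,E,F,G,H,A], logical=[A,B,I,C,D,E,F,G,H]
After op 10 (swap(4, 5)): offset=8, physical=[B,I,C,E,D,F,G,H,A], logical=[A,B,I,C,E,D,F,G,H]
After op 11 (replace(2, 'b')): offset=8, physical=[B,b,C,E,D,F,G,H,A], logical=[A,B,b,C,E,D,F,G,H]
After op 12 (rotate(+3)): offset=2, physical=[B,b,C,E,D,F,G,H,A], logical=[C,E,D,F,G,H,A,B,b]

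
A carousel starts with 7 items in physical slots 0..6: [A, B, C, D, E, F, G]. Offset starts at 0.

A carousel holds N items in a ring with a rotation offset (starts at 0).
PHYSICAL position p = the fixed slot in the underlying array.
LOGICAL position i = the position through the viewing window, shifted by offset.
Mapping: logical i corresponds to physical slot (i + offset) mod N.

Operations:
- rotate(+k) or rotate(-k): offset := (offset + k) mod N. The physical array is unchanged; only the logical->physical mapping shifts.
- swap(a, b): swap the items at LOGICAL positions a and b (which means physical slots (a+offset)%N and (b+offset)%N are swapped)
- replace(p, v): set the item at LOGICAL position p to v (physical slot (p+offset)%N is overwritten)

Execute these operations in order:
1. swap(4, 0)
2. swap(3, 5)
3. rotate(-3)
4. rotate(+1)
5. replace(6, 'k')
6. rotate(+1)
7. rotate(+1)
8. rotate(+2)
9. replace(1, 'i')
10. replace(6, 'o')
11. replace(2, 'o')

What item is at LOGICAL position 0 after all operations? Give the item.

After op 1 (swap(4, 0)): offset=0, physical=[E,B,C,D,A,F,G], logical=[E,B,C,D,A,F,G]
After op 2 (swap(3, 5)): offset=0, physical=[E,B,C,F,A,D,G], logical=[E,B,C,F,A,D,G]
After op 3 (rotate(-3)): offset=4, physical=[E,B,C,F,A,D,G], logical=[A,D,G,E,B,C,F]
After op 4 (rotate(+1)): offset=5, physical=[E,B,C,F,A,D,G], logical=[D,G,E,B,C,F,A]
After op 5 (replace(6, 'k')): offset=5, physical=[E,B,C,F,k,D,G], logical=[D,G,E,B,C,F,k]
After op 6 (rotate(+1)): offset=6, physical=[E,B,C,F,k,D,G], logical=[G,E,B,C,F,k,D]
After op 7 (rotate(+1)): offset=0, physical=[E,B,C,F,k,D,G], logical=[E,B,C,F,k,D,G]
After op 8 (rotate(+2)): offset=2, physical=[E,B,C,F,k,D,G], logical=[C,F,k,D,G,E,B]
After op 9 (replace(1, 'i')): offset=2, physical=[E,B,C,i,k,D,G], logical=[C,i,k,D,G,E,B]
After op 10 (replace(6, 'o')): offset=2, physical=[E,o,C,i,k,D,G], logical=[C,i,k,D,G,E,o]
After op 11 (replace(2, 'o')): offset=2, physical=[E,o,C,i,o,D,G], logical=[C,i,o,D,G,E,o]

Answer: C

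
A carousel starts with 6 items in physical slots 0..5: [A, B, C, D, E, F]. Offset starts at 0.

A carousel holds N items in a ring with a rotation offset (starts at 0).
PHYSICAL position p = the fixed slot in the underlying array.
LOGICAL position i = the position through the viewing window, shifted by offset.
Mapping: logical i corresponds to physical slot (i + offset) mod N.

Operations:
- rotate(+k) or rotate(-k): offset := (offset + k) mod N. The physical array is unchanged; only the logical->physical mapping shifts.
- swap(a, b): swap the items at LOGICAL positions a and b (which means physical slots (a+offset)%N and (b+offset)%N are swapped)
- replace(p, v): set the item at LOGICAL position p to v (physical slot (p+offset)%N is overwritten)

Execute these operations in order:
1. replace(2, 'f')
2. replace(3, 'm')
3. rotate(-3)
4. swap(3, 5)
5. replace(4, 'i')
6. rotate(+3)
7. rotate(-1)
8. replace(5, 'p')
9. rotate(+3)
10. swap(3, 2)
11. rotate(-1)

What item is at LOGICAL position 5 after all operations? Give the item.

Answer: f

Derivation:
After op 1 (replace(2, 'f')): offset=0, physical=[A,B,f,D,E,F], logical=[A,B,f,D,E,F]
After op 2 (replace(3, 'm')): offset=0, physical=[A,B,f,m,E,F], logical=[A,B,f,m,E,F]
After op 3 (rotate(-3)): offset=3, physical=[A,B,f,m,E,F], logical=[m,E,F,A,B,f]
After op 4 (swap(3, 5)): offset=3, physical=[f,B,A,m,E,F], logical=[m,E,F,f,B,A]
After op 5 (replace(4, 'i')): offset=3, physical=[f,i,A,m,E,F], logical=[m,E,F,f,i,A]
After op 6 (rotate(+3)): offset=0, physical=[f,i,A,m,E,F], logical=[f,i,A,m,E,F]
After op 7 (rotate(-1)): offset=5, physical=[f,i,A,m,E,F], logical=[F,f,i,A,m,E]
After op 8 (replace(5, 'p')): offset=5, physical=[f,i,A,m,p,F], logical=[F,f,i,A,m,p]
After op 9 (rotate(+3)): offset=2, physical=[f,i,A,m,p,F], logical=[A,m,p,F,f,i]
After op 10 (swap(3, 2)): offset=2, physical=[f,i,A,m,F,p], logical=[A,m,F,p,f,i]
After op 11 (rotate(-1)): offset=1, physical=[f,i,A,m,F,p], logical=[i,A,m,F,p,f]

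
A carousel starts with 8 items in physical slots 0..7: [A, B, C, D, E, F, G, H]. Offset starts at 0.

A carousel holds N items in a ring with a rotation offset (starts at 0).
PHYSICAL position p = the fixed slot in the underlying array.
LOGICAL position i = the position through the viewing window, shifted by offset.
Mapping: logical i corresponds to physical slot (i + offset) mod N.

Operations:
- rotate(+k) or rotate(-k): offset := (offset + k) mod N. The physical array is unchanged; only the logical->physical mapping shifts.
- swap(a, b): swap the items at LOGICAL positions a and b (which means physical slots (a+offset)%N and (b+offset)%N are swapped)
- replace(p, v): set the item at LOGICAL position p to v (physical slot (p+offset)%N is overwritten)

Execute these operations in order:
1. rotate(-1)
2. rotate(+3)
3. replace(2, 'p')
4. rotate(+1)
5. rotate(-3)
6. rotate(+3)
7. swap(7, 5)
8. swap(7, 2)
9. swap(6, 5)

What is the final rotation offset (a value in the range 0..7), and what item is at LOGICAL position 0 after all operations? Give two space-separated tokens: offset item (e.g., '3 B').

After op 1 (rotate(-1)): offset=7, physical=[A,B,C,D,E,F,G,H], logical=[H,A,B,C,D,E,F,G]
After op 2 (rotate(+3)): offset=2, physical=[A,B,C,D,E,F,G,H], logical=[C,D,E,F,G,H,A,B]
After op 3 (replace(2, 'p')): offset=2, physical=[A,B,C,D,p,F,G,H], logical=[C,D,p,F,G,H,A,B]
After op 4 (rotate(+1)): offset=3, physical=[A,B,C,D,p,F,G,H], logical=[D,p,F,G,H,A,B,C]
After op 5 (rotate(-3)): offset=0, physical=[A,B,C,D,p,F,G,H], logical=[A,B,C,D,p,F,G,H]
After op 6 (rotate(+3)): offset=3, physical=[A,B,C,D,p,F,G,H], logical=[D,p,F,G,H,A,B,C]
After op 7 (swap(7, 5)): offset=3, physical=[C,B,A,D,p,F,G,H], logical=[D,p,F,G,H,C,B,A]
After op 8 (swap(7, 2)): offset=3, physical=[C,B,F,D,p,A,G,H], logical=[D,p,A,G,H,C,B,F]
After op 9 (swap(6, 5)): offset=3, physical=[B,C,F,D,p,A,G,H], logical=[D,p,A,G,H,B,C,F]

Answer: 3 D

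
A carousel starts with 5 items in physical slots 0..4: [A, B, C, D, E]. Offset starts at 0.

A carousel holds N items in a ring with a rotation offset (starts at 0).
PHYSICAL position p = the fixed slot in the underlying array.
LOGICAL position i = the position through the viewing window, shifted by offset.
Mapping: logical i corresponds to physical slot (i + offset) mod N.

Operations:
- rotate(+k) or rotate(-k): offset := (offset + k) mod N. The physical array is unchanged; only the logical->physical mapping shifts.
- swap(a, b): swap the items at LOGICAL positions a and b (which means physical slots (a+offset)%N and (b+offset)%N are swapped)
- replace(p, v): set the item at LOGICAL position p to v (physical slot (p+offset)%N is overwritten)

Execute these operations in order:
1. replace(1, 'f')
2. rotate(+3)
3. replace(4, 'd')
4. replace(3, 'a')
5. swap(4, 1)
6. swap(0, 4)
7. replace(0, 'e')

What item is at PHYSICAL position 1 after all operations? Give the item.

Answer: a

Derivation:
After op 1 (replace(1, 'f')): offset=0, physical=[A,f,C,D,E], logical=[A,f,C,D,E]
After op 2 (rotate(+3)): offset=3, physical=[A,f,C,D,E], logical=[D,E,A,f,C]
After op 3 (replace(4, 'd')): offset=3, physical=[A,f,d,D,E], logical=[D,E,A,f,d]
After op 4 (replace(3, 'a')): offset=3, physical=[A,a,d,D,E], logical=[D,E,A,a,d]
After op 5 (swap(4, 1)): offset=3, physical=[A,a,E,D,d], logical=[D,d,A,a,E]
After op 6 (swap(0, 4)): offset=3, physical=[A,a,D,E,d], logical=[E,d,A,a,D]
After op 7 (replace(0, 'e')): offset=3, physical=[A,a,D,e,d], logical=[e,d,A,a,D]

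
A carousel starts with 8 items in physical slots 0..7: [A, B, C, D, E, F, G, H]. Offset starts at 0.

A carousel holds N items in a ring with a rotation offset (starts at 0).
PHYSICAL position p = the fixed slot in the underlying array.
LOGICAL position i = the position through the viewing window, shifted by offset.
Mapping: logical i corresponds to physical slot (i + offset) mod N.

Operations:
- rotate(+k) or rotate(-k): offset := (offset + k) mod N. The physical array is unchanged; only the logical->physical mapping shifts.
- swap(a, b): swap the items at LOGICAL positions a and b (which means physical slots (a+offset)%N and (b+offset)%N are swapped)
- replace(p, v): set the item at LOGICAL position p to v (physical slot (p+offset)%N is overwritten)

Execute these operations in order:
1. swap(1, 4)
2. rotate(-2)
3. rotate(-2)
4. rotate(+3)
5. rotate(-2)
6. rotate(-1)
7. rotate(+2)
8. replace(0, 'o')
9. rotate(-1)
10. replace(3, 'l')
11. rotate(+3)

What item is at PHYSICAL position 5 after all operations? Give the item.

Answer: F

Derivation:
After op 1 (swap(1, 4)): offset=0, physical=[A,E,C,D,B,F,G,H], logical=[A,E,C,D,B,F,G,H]
After op 2 (rotate(-2)): offset=6, physical=[A,E,C,D,B,F,G,H], logical=[G,H,A,E,C,D,B,F]
After op 3 (rotate(-2)): offset=4, physical=[A,E,C,D,B,F,G,H], logical=[B,F,G,H,A,E,C,D]
After op 4 (rotate(+3)): offset=7, physical=[A,E,C,D,B,F,G,H], logical=[H,A,E,C,D,B,F,G]
After op 5 (rotate(-2)): offset=5, physical=[A,E,C,D,B,F,G,H], logical=[F,G,H,A,E,C,D,B]
After op 6 (rotate(-1)): offset=4, physical=[A,E,C,D,B,F,G,H], logical=[B,F,G,H,A,E,C,D]
After op 7 (rotate(+2)): offset=6, physical=[A,E,C,D,B,F,G,H], logical=[G,H,A,E,C,D,B,F]
After op 8 (replace(0, 'o')): offset=6, physical=[A,E,C,D,B,F,o,H], logical=[o,H,A,E,C,D,B,F]
After op 9 (rotate(-1)): offset=5, physical=[A,E,C,D,B,F,o,H], logical=[F,o,H,A,E,C,D,B]
After op 10 (replace(3, 'l')): offset=5, physical=[l,E,C,D,B,F,o,H], logical=[F,o,H,l,E,C,D,B]
After op 11 (rotate(+3)): offset=0, physical=[l,E,C,D,B,F,o,H], logical=[l,E,C,D,B,F,o,H]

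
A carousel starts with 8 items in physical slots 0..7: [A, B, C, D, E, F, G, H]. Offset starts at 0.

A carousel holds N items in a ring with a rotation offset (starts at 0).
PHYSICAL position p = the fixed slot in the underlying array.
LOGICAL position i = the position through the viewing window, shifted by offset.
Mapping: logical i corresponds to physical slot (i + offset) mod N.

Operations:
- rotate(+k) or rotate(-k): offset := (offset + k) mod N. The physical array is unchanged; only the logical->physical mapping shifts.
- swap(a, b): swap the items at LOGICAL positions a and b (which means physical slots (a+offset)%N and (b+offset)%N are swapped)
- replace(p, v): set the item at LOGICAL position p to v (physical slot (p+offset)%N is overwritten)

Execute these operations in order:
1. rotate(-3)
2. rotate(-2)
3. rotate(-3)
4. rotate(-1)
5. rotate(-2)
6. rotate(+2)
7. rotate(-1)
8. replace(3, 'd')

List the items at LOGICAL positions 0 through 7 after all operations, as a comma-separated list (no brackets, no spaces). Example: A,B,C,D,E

After op 1 (rotate(-3)): offset=5, physical=[A,B,C,D,E,F,G,H], logical=[F,G,H,A,B,C,D,E]
After op 2 (rotate(-2)): offset=3, physical=[A,B,C,D,E,F,G,H], logical=[D,E,F,G,H,A,B,C]
After op 3 (rotate(-3)): offset=0, physical=[A,B,C,D,E,F,G,H], logical=[A,B,C,D,E,F,G,H]
After op 4 (rotate(-1)): offset=7, physical=[A,B,C,D,E,F,G,H], logical=[H,A,B,C,D,E,F,G]
After op 5 (rotate(-2)): offset=5, physical=[A,B,C,D,E,F,G,H], logical=[F,G,H,A,B,C,D,E]
After op 6 (rotate(+2)): offset=7, physical=[A,B,C,D,E,F,G,H], logical=[H,A,B,C,D,E,F,G]
After op 7 (rotate(-1)): offset=6, physical=[A,B,C,D,E,F,G,H], logical=[G,H,A,B,C,D,E,F]
After op 8 (replace(3, 'd')): offset=6, physical=[A,d,C,D,E,F,G,H], logical=[G,H,A,d,C,D,E,F]

Answer: G,H,A,d,C,D,E,F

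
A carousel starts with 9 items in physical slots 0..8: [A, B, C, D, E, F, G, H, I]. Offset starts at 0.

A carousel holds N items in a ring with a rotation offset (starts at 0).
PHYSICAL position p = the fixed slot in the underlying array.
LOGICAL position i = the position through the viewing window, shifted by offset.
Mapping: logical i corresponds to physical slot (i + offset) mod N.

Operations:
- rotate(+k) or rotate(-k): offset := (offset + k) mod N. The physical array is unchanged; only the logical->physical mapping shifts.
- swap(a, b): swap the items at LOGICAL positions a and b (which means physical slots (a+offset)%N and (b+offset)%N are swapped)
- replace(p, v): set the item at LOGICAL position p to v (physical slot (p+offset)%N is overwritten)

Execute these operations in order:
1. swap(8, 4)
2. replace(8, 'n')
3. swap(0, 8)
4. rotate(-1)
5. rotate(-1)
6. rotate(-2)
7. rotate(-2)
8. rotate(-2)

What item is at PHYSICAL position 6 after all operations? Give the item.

After op 1 (swap(8, 4)): offset=0, physical=[A,B,C,D,I,F,G,H,E], logical=[A,B,C,D,I,F,G,H,E]
After op 2 (replace(8, 'n')): offset=0, physical=[A,B,C,D,I,F,G,H,n], logical=[A,B,C,D,I,F,G,H,n]
After op 3 (swap(0, 8)): offset=0, physical=[n,B,C,D,I,F,G,H,A], logical=[n,B,C,D,I,F,G,H,A]
After op 4 (rotate(-1)): offset=8, physical=[n,B,C,D,I,F,G,H,A], logical=[A,n,B,C,D,I,F,G,H]
After op 5 (rotate(-1)): offset=7, physical=[n,B,C,D,I,F,G,H,A], logical=[H,A,n,B,C,D,I,F,G]
After op 6 (rotate(-2)): offset=5, physical=[n,B,C,D,I,F,G,H,A], logical=[F,G,H,A,n,B,C,D,I]
After op 7 (rotate(-2)): offset=3, physical=[n,B,C,D,I,F,G,H,A], logical=[D,I,F,G,H,A,n,B,C]
After op 8 (rotate(-2)): offset=1, physical=[n,B,C,D,I,F,G,H,A], logical=[B,C,D,I,F,G,H,A,n]

Answer: G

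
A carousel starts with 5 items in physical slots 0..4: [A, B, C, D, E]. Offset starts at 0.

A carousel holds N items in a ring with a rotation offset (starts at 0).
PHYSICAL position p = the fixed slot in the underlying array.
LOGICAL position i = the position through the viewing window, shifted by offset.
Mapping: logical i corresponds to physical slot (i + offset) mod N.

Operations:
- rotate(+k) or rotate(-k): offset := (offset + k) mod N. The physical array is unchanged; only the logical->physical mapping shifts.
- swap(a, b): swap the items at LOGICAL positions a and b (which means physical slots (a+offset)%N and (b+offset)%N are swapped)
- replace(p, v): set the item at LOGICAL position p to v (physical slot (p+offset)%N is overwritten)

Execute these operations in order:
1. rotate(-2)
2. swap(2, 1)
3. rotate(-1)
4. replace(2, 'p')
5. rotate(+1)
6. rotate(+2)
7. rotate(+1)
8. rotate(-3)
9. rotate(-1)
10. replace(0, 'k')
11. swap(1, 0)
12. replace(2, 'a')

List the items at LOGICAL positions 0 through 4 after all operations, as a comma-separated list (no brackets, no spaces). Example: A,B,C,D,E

Answer: D,k,a,E,B

Derivation:
After op 1 (rotate(-2)): offset=3, physical=[A,B,C,D,E], logical=[D,E,A,B,C]
After op 2 (swap(2, 1)): offset=3, physical=[E,B,C,D,A], logical=[D,A,E,B,C]
After op 3 (rotate(-1)): offset=2, physical=[E,B,C,D,A], logical=[C,D,A,E,B]
After op 4 (replace(2, 'p')): offset=2, physical=[E,B,C,D,p], logical=[C,D,p,E,B]
After op 5 (rotate(+1)): offset=3, physical=[E,B,C,D,p], logical=[D,p,E,B,C]
After op 6 (rotate(+2)): offset=0, physical=[E,B,C,D,p], logical=[E,B,C,D,p]
After op 7 (rotate(+1)): offset=1, physical=[E,B,C,D,p], logical=[B,C,D,p,E]
After op 8 (rotate(-3)): offset=3, physical=[E,B,C,D,p], logical=[D,p,E,B,C]
After op 9 (rotate(-1)): offset=2, physical=[E,B,C,D,p], logical=[C,D,p,E,B]
After op 10 (replace(0, 'k')): offset=2, physical=[E,B,k,D,p], logical=[k,D,p,E,B]
After op 11 (swap(1, 0)): offset=2, physical=[E,B,D,k,p], logical=[D,k,p,E,B]
After op 12 (replace(2, 'a')): offset=2, physical=[E,B,D,k,a], logical=[D,k,a,E,B]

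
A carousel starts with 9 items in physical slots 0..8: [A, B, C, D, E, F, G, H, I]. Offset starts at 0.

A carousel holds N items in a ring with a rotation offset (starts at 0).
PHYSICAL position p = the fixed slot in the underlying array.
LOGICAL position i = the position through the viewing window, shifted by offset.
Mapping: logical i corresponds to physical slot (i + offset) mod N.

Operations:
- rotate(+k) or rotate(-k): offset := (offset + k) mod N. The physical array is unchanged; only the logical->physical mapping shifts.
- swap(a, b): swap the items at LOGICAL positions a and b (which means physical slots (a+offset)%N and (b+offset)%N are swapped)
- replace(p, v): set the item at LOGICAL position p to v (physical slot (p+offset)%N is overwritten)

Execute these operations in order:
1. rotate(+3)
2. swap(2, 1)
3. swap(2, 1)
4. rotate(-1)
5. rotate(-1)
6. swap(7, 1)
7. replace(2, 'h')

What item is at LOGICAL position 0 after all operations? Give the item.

After op 1 (rotate(+3)): offset=3, physical=[A,B,C,D,E,F,G,H,I], logical=[D,E,F,G,H,I,A,B,C]
After op 2 (swap(2, 1)): offset=3, physical=[A,B,C,D,F,E,G,H,I], logical=[D,F,E,G,H,I,A,B,C]
After op 3 (swap(2, 1)): offset=3, physical=[A,B,C,D,E,F,G,H,I], logical=[D,E,F,G,H,I,A,B,C]
After op 4 (rotate(-1)): offset=2, physical=[A,B,C,D,E,F,G,H,I], logical=[C,D,E,F,G,H,I,A,B]
After op 5 (rotate(-1)): offset=1, physical=[A,B,C,D,E,F,G,H,I], logical=[B,C,D,E,F,G,H,I,A]
After op 6 (swap(7, 1)): offset=1, physical=[A,B,I,D,E,F,G,H,C], logical=[B,I,D,E,F,G,H,C,A]
After op 7 (replace(2, 'h')): offset=1, physical=[A,B,I,h,E,F,G,H,C], logical=[B,I,h,E,F,G,H,C,A]

Answer: B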